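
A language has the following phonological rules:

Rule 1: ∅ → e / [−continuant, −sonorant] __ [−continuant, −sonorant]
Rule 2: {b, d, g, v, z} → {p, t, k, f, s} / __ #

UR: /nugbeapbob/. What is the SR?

Rule 1 (stop-cluster e-epenthesis): /g/ and /b/ form a stop–stop cluster, so [e] is inserted between them. /p/ and /b/ form a stop–stop cluster, so [e] is inserted between them. /nugbeapbob/ → nugebeapebob.
Rule 2 (final devoicing): /b/ is a voiced obstruent in word-final position, so it devoices to [p]. /nugebeapebob/ → nugebeapebop.

nugebeapebop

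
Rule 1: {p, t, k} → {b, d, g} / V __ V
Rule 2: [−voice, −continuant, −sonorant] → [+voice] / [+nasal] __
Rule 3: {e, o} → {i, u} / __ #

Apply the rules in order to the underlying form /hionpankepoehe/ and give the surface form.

hionbangeboehi

Rule 1 (intervocalic voicing): /p/ is a voiceless stop between vowels /e/ and /o/, so it voices to [b]. /hionpankepoehe/ → hionpankeboehe.
Rule 2 (post-nasal voicing): /p/ is a voiceless stop immediately after the nasal /n/, so it voices to [b]. /k/ is a voiceless stop immediately after the nasal /n/, so it voices to [g]. /hionpankeboehe/ → hionbangeboehe.
Rule 3 (final vowel raising): /e/ is a mid vowel in word-final position, so it raises to [i]. /hionbangeboehe/ → hionbangeboehi.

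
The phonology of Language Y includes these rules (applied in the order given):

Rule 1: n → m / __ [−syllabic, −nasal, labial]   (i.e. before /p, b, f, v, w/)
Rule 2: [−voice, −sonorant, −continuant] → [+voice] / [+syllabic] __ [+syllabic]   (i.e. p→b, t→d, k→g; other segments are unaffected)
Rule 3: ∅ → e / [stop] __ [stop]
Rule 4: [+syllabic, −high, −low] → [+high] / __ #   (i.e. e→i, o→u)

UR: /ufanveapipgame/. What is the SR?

Rule 1 (nasal place assimilation): /n/ precedes the labial consonant /v/, so it assimilates in place to [m]. /ufanveapipgame/ → ufamveapipgame.
Rule 2 (intervocalic voicing): /p/ is a voiceless stop between vowels /a/ and /i/, so it voices to [b]. /ufamveapipgame/ → ufamveabipgame.
Rule 3 (stop-cluster e-epenthesis): /p/ and /g/ form a stop–stop cluster, so [e] is inserted between them. /ufamveabipgame/ → ufamveabipegame.
Rule 4 (final vowel raising): /e/ is a mid vowel in word-final position, so it raises to [i]. /ufamveabipegame/ → ufamveabipegami.

ufamveabipegami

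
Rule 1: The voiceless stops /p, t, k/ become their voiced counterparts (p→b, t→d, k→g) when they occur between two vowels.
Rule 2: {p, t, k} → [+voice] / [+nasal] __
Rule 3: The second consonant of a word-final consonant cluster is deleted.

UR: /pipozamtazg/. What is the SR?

Rule 1 (intervocalic voicing): /p/ is a voiceless stop between vowels /i/ and /o/, so it voices to [b]. /pipozamtazg/ → pibozamtazg.
Rule 2 (post-nasal voicing): /t/ is a voiceless stop immediately after the nasal /m/, so it voices to [d]. /pibozamtazg/ → pibozamdazg.
Rule 3 (final cluster simplification): /g/ is the second consonant of a word-final cluster /zg/, so it deletes. /pibozamdazg/ → pibozamdaz.

pibozamdaz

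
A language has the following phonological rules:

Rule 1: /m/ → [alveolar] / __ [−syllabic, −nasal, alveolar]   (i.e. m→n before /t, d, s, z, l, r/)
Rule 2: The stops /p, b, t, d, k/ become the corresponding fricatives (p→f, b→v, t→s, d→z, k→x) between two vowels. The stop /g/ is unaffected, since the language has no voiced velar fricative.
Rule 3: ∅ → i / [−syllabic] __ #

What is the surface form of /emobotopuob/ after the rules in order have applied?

Rule 1 (nasal place assimilation): no segment meets the environment; /emobotopuob/ is unchanged.
Rule 2 (intervocalic spirantization): /b/ is a stop between vowels /o/ and /o/, so it spirantizes to the fricative [v]. /t/ is a stop between vowels /o/ and /o/, so it spirantizes to the fricative [s]. /p/ is a stop between vowels /o/ and /u/, so it spirantizes to the fricative [f]. /emobotopuob/ → emovosofuob.
Rule 3 (final i-epenthesis): the form ends in the consonant /b/, so [i] is inserted word-finally. /emovosofuob/ → emovosofuobi.

emovosofuobi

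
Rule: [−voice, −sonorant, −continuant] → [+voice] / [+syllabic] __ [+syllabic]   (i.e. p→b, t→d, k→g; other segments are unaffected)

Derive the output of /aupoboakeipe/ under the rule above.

/p/ is a voiceless stop between vowels /u/ and /o/, so it voices to [b].
/k/ is a voiceless stop between vowels /a/ and /e/, so it voices to [g].
/p/ is a voiceless stop between vowels /i/ and /e/, so it voices to [b].
Surface form: [auboboageibe].

auboboageibe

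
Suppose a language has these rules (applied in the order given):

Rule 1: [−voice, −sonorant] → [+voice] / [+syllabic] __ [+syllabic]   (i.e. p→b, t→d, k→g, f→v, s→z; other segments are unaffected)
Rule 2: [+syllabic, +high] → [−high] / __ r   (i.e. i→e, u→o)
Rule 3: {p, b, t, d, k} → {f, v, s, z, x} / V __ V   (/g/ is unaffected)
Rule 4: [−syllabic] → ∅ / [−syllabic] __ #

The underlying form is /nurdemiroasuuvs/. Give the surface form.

Rule 1 (intervocalic voicing): /s/ is a voiceless obstruent between vowels /a/ and /u/, so it voices to [z]. /nurdemiroasuuvs/ → nurdemiroazuuvs.
Rule 2 (pre-rhotic lowering): /u/ is a high vowel immediately before /r/, so it lowers to [o]. /i/ is a high vowel immediately before /r/, so it lowers to [e]. /nurdemiroazuuvs/ → nordemeroazuuvs.
Rule 3 (intervocalic spirantization): no segment meets the environment; /nordemeroazuuvs/ is unchanged.
Rule 4 (final cluster simplification): /s/ is the second consonant of a word-final cluster /vs/, so it deletes. /nordemeroazuuvs/ → nordemeroazuuv.

nordemeroazuuv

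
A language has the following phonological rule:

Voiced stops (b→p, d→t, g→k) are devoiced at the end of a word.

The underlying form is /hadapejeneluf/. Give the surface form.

hadapejeneluf

No segment of /hadapejeneluf/ meets the structural description of the rule, so the form surfaces unchanged.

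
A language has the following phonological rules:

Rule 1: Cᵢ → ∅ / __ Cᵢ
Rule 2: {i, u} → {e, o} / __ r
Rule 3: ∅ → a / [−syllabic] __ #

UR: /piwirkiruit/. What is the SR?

Rule 1 (degemination): no segment meets the environment; /piwirkiruit/ is unchanged.
Rule 2 (pre-rhotic lowering): /i/ is a high vowel immediately before /r/, so it lowers to [e]. /i/ is a high vowel immediately before /r/, so it lowers to [e]. /piwirkiruit/ → piwerkeruit.
Rule 3 (final a-epenthesis): the form ends in the consonant /t/, so [a] is inserted word-finally. /piwerkeruit/ → piwerkeruita.

piwerkeruita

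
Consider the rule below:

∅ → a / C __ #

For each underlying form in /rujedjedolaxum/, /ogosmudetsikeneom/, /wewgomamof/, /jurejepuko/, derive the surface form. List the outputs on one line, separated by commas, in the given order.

rujedjedolaxuma, ogosmudetsikeneoma, wewgomamofa, jurejepuko

/rujedjedolaxum/: the form ends in the consonant /m/, so [a] is inserted word-finally. → [rujedjedolaxuma].
/ogosmudetsikeneom/: the form ends in the consonant /m/, so [a] is inserted word-finally. → [ogosmudetsikeneoma].
/wewgomamof/: the form ends in the consonant /f/, so [a] is inserted word-finally. → [wewgomamofa].
/jurejepuko/: the rule's environment is not met; surfaces unchanged as [jurejepuko].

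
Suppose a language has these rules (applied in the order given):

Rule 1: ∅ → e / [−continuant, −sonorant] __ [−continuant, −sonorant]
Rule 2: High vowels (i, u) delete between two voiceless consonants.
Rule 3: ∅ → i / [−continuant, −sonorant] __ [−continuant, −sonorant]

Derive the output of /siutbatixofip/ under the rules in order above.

Rule 1 (stop-cluster e-epenthesis): /t/ and /b/ form a stop–stop cluster, so [e] is inserted between them. /siutbatixofip/ → siutebatixofip.
Rule 2 (high vowel syncope): /i/ is a high vowel flanked by voiceless consonants /t/ and /x/, so it deletes. /i/ is a high vowel flanked by voiceless consonants /f/ and /p/, so it deletes. /siutebatixofip/ → siutebatxofp.
Rule 3 (stop-cluster i-epenthesis): no segment meets the environment; /siutebatxofp/ is unchanged.

siutebatxofp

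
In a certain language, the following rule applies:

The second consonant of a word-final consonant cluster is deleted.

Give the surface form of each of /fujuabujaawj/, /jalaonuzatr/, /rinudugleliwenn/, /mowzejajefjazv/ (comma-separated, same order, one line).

/fujuabujaawj/: /j/ is the second consonant of a word-final cluster /wj/, so it deletes. → [fujuabujaaw].
/jalaonuzatr/: /r/ is the second consonant of a word-final cluster /tr/, so it deletes. → [jalaonuzat].
/rinudugleliwenn/: /n/ is the second consonant of a word-final cluster /nn/, so it deletes. → [rinudugleliwen].
/mowzejajefjazv/: /v/ is the second consonant of a word-final cluster /zv/, so it deletes. → [mowzejajefjaz].

fujuabujaaw, jalaonuzat, rinudugleliwen, mowzejajefjaz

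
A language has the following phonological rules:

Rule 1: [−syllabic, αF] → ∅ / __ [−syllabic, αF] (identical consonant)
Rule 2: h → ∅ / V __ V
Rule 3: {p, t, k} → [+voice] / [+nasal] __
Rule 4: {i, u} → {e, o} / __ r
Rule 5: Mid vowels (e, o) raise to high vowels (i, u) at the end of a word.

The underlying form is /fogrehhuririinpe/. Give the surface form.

fogreoreriinbi

Rule 1 (degemination): /hh/ is a geminate; the first /h/ deletes. /fogrehhuririinpe/ → fogrehuririinpe.
Rule 2 (intervocalic h-deletion): /h/ occurs between vowels /e/ and /u/, so it deletes. /fogrehuririinpe/ → fogreuririinpe.
Rule 3 (post-nasal voicing): /p/ is a voiceless stop immediately after the nasal /n/, so it voices to [b]. /fogreuririinpe/ → fogreuririinbe.
Rule 4 (pre-rhotic lowering): /u/ is a high vowel immediately before /r/, so it lowers to [o]. /i/ is a high vowel immediately before /r/, so it lowers to [e]. /fogreuririinbe/ → fogreoreriinbe.
Rule 5 (final vowel raising): /e/ is a mid vowel in word-final position, so it raises to [i]. /fogreoreriinbe/ → fogreoreriinbi.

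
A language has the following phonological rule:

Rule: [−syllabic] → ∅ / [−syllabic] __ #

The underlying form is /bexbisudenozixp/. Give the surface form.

bexbisudenozix

/p/ is the second consonant of a word-final cluster /xp/, so it deletes.
Surface form: [bexbisudenozix].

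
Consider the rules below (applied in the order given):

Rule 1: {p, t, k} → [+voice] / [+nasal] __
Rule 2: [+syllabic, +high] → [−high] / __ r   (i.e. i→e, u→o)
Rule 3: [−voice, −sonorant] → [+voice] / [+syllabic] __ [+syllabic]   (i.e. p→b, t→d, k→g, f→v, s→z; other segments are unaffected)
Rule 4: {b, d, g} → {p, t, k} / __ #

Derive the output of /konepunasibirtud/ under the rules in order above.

konebunazibertut

Rule 1 (post-nasal voicing): no segment meets the environment; /konepunasibirtud/ is unchanged.
Rule 2 (pre-rhotic lowering): /i/ is a high vowel immediately before /r/, so it lowers to [e]. /konepunasibirtud/ → konepunasibertud.
Rule 3 (intervocalic voicing): /p/ is a voiceless obstruent between vowels /e/ and /u/, so it voices to [b]. /s/ is a voiceless obstruent between vowels /a/ and /i/, so it voices to [z]. /konepunasibertud/ → konebunazibertud.
Rule 4 (final devoicing): /d/ is a voiced stop in word-final position, so it devoices to [t]. /konebunazibertud/ → konebunazibertut.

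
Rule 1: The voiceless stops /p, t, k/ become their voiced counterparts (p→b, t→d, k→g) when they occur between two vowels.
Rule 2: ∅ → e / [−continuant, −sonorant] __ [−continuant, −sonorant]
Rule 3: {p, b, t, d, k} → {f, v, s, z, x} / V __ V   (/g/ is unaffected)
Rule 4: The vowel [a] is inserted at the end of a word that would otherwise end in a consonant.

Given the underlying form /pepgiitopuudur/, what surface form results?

pefegiizovuuzura

Rule 1 (intervocalic voicing): /t/ is a voiceless stop between vowels /i/ and /o/, so it voices to [d]. /p/ is a voiceless stop between vowels /o/ and /u/, so it voices to [b]. /pepgiitopuudur/ → pepgiidobuudur.
Rule 2 (stop-cluster e-epenthesis): /p/ and /g/ form a stop–stop cluster, so [e] is inserted between them. /pepgiidobuudur/ → pepegiidobuudur.
Rule 3 (intervocalic spirantization): /p/ is a stop between vowels /e/ and /e/, so it spirantizes to the fricative [f]. /d/ is a stop between vowels /i/ and /o/, so it spirantizes to the fricative [z]. /b/ is a stop between vowels /o/ and /u/, so it spirantizes to the fricative [v]. /d/ is a stop between vowels /u/ and /u/, so it spirantizes to the fricative [z]. /pepegiidobuudur/ → pefegiizovuuzur.
Rule 4 (final a-epenthesis): the form ends in the consonant /r/, so [a] is inserted word-finally. /pefegiizovuuzur/ → pefegiizovuuzura.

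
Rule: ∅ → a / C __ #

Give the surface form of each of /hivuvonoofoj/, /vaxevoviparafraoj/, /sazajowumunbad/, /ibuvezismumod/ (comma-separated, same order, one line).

hivuvonoofoja, vaxevoviparafraoja, sazajowumunbada, ibuvezismumoda

/hivuvonoofoj/: the form ends in the consonant /j/, so [a] is inserted word-finally. → [hivuvonoofoja].
/vaxevoviparafraoj/: the form ends in the consonant /j/, so [a] is inserted word-finally. → [vaxevoviparafraoja].
/sazajowumunbad/: the form ends in the consonant /d/, so [a] is inserted word-finally. → [sazajowumunbada].
/ibuvezismumod/: the form ends in the consonant /d/, so [a] is inserted word-finally. → [ibuvezismumoda].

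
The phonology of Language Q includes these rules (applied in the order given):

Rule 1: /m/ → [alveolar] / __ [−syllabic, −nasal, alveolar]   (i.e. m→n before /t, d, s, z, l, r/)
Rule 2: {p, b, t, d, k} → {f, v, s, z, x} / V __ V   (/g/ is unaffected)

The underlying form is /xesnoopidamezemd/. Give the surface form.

xesnoofizamezend

Rule 1 (nasal place assimilation): /m/ precedes the alveolar consonant /d/, so it assimilates in place to [n]. /xesnoopidamezemd/ → xesnoopidamezend.
Rule 2 (intervocalic spirantization): /p/ is a stop between vowels /o/ and /i/, so it spirantizes to the fricative [f]. /d/ is a stop between vowels /i/ and /a/, so it spirantizes to the fricative [z]. /xesnoopidamezend/ → xesnoofizamezend.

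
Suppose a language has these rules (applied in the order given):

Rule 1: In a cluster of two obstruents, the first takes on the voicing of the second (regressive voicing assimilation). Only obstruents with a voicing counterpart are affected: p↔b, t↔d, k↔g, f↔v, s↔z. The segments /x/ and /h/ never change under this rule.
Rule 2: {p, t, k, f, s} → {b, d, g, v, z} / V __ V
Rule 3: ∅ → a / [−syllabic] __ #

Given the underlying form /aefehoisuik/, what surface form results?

aevehoizuika

Rule 1 (regressive voicing assimilation): no segment meets the environment; /aefehoisuik/ is unchanged.
Rule 2 (intervocalic voicing): /f/ is a voiceless obstruent between vowels /e/ and /e/, so it voices to [v]. /s/ is a voiceless obstruent between vowels /i/ and /u/, so it voices to [z]. /aefehoisuik/ → aevehoizuik.
Rule 3 (final a-epenthesis): the form ends in the consonant /k/, so [a] is inserted word-finally. /aevehoizuik/ → aevehoizuika.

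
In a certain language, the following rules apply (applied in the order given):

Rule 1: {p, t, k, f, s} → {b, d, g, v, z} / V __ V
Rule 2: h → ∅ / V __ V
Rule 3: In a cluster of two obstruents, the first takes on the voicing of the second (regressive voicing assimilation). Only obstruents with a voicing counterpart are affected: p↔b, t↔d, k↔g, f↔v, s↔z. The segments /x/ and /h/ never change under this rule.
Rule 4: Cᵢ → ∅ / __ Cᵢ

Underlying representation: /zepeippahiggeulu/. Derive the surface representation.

Rule 1 (intervocalic voicing): /p/ is a voiceless obstruent between vowels /e/ and /e/, so it voices to [b]. /zepeippahiggeulu/ → zebeippahiggeulu.
Rule 2 (intervocalic h-deletion): /h/ occurs between vowels /a/ and /i/, so it deletes. /zebeippahiggeulu/ → zebeippaiggeulu.
Rule 3 (regressive voicing assimilation): no segment meets the environment; /zebeippaiggeulu/ is unchanged.
Rule 4 (degemination): /pp/ is a geminate; the first /p/ deletes. /gg/ is a geminate; the first /g/ deletes. /zebeippaiggeulu/ → zebeipaigeulu.

zebeipaigeulu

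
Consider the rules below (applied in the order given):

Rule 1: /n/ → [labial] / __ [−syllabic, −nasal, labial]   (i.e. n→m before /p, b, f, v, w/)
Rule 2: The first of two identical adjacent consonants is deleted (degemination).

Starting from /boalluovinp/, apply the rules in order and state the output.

Rule 1 (nasal place assimilation): /n/ precedes the labial consonant /p/, so it assimilates in place to [m]. /boalluovinp/ → boalluovimp.
Rule 2 (degemination): /ll/ is a geminate; the first /l/ deletes. /boalluovimp/ → boaluovimp.

boaluovimp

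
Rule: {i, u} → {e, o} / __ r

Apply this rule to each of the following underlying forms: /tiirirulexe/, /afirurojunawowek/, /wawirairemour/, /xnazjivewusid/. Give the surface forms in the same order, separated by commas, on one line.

/tiirirulexe/: /i/ is a high vowel immediately before /r/, so it lowers to [e]. /i/ is a high vowel immediately before /r/, so it lowers to [e]. → [tiererulexe].
/afirurojunawowek/: /i/ is a high vowel immediately before /r/, so it lowers to [e]. /u/ is a high vowel immediately before /r/, so it lowers to [o]. → [aferorojunawowek].
/wawirairemour/: /i/ is a high vowel immediately before /r/, so it lowers to [e]. /i/ is a high vowel immediately before /r/, so it lowers to [e]. /u/ is a high vowel immediately before /r/, so it lowers to [o]. → [waweraeremoor].
/xnazjivewusid/: the rule's environment is not met; surfaces unchanged as [xnazjivewusid].

tiererulexe, aferorojunawowek, waweraeremoor, xnazjivewusid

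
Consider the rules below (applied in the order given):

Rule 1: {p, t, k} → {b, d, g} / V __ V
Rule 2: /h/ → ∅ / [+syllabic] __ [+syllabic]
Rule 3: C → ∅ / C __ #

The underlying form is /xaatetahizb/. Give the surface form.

Rule 1 (intervocalic voicing): /t/ is a voiceless stop between vowels /a/ and /e/, so it voices to [d]. /t/ is a voiceless stop between vowels /e/ and /a/, so it voices to [d]. /xaatetahizb/ → xaadedahizb.
Rule 2 (intervocalic h-deletion): /h/ occurs between vowels /a/ and /i/, so it deletes. /xaadedahizb/ → xaadedaizb.
Rule 3 (final cluster simplification): /b/ is the second consonant of a word-final cluster /zb/, so it deletes. /xaadedaizb/ → xaadedaiz.

xaadedaiz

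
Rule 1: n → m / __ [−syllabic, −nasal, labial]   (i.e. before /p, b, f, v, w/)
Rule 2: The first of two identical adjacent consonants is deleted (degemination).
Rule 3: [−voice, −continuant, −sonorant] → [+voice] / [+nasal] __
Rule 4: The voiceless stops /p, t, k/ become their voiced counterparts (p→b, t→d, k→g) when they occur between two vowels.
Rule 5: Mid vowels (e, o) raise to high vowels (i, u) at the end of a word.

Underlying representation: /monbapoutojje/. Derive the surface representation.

mombaboudoji

Rule 1 (nasal place assimilation): /n/ precedes the labial consonant /b/, so it assimilates in place to [m]. /monbapoutojje/ → mombapoutojje.
Rule 2 (degemination): /jj/ is a geminate; the first /j/ deletes. /mombapoutojje/ → mombapoutoje.
Rule 3 (post-nasal voicing): no segment meets the environment; /mombapoutoje/ is unchanged.
Rule 4 (intervocalic voicing): /p/ is a voiceless stop between vowels /a/ and /o/, so it voices to [b]. /t/ is a voiceless stop between vowels /u/ and /o/, so it voices to [d]. /mombapoutoje/ → mombaboudoje.
Rule 5 (final vowel raising): /e/ is a mid vowel in word-final position, so it raises to [i]. /mombaboudoje/ → mombaboudoji.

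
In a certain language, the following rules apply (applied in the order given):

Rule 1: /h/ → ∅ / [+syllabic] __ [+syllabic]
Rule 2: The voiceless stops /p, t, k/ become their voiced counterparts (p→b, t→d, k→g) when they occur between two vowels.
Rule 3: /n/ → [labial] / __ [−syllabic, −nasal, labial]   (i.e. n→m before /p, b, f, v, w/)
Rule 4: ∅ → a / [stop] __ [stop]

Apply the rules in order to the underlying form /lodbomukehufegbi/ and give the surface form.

Rule 1 (intervocalic h-deletion): /h/ occurs between vowels /e/ and /u/, so it deletes. /lodbomukehufegbi/ → lodbomukeufegbi.
Rule 2 (intervocalic voicing): /k/ is a voiceless stop between vowels /u/ and /e/, so it voices to [g]. /lodbomukeufegbi/ → lodbomugeufegbi.
Rule 3 (nasal place assimilation): no segment meets the environment; /lodbomugeufegbi/ is unchanged.
Rule 4 (stop-cluster a-epenthesis): /d/ and /b/ form a stop–stop cluster, so [a] is inserted between them. /g/ and /b/ form a stop–stop cluster, so [a] is inserted between them. /lodbomugeufegbi/ → lodabomugeufegabi.

lodabomugeufegabi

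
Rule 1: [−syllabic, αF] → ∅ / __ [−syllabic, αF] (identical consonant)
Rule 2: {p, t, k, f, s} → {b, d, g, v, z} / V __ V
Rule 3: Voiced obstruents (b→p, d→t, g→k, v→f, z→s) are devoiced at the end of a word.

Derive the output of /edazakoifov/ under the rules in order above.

edazagoivof

Rule 1 (degemination): no segment meets the environment; /edazakoifov/ is unchanged.
Rule 2 (intervocalic voicing): /k/ is a voiceless obstruent between vowels /a/ and /o/, so it voices to [g]. /f/ is a voiceless obstruent between vowels /i/ and /o/, so it voices to [v]. /edazakoifov/ → edazagoivov.
Rule 3 (final devoicing): /v/ is a voiced obstruent in word-final position, so it devoices to [f]. /edazagoivov/ → edazagoivof.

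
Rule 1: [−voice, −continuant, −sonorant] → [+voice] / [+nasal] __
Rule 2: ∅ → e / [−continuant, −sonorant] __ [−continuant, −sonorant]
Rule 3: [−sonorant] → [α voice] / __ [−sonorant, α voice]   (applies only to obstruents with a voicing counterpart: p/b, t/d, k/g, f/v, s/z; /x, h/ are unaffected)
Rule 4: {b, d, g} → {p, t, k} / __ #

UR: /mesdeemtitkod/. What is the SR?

Rule 1 (post-nasal voicing): /t/ is a voiceless stop immediately after the nasal /m/, so it voices to [d]. /mesdeemtitkod/ → mesdeemditkod.
Rule 2 (stop-cluster e-epenthesis): /t/ and /k/ form a stop–stop cluster, so [e] is inserted between them. /mesdeemditkod/ → mesdeemditekod.
Rule 3 (regressive voicing assimilation): /s/ precedes the voiced obstruent /d/, so it voices to [z] by assimilation. /mesdeemditekod/ → mezdeemditekod.
Rule 4 (final devoicing): /d/ is a voiced stop in word-final position, so it devoices to [t]. /mezdeemditekod/ → mezdeemditekot.

mezdeemditekot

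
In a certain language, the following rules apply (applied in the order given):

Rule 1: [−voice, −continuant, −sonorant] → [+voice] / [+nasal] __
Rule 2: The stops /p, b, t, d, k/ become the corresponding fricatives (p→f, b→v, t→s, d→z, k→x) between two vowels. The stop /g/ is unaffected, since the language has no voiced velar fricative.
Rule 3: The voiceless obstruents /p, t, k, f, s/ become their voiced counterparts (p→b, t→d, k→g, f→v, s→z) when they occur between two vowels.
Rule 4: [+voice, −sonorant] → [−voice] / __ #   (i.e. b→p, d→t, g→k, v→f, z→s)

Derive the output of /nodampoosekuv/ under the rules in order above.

nozamboozexuf

Rule 1 (post-nasal voicing): /p/ is a voiceless stop immediately after the nasal /m/, so it voices to [b]. /nodampoosekuv/ → nodamboosekuv.
Rule 2 (intervocalic spirantization): /d/ is a stop between vowels /o/ and /a/, so it spirantizes to the fricative [z]. /k/ is a stop between vowels /e/ and /u/, so it spirantizes to the fricative [x]. /nodamboosekuv/ → nozamboosexuv.
Rule 3 (intervocalic voicing): /s/ is a voiceless obstruent between vowels /o/ and /e/, so it voices to [z]. /nozamboosexuv/ → nozamboozexuv.
Rule 4 (final devoicing): /v/ is a voiced obstruent in word-final position, so it devoices to [f]. /nozamboozexuv/ → nozamboozexuf.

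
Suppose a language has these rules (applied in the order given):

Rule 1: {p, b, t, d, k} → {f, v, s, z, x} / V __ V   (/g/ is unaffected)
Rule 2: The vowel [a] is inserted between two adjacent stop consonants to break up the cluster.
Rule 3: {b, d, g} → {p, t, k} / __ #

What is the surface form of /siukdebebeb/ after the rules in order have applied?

Rule 1 (intervocalic spirantization): /b/ is a stop between vowels /e/ and /e/, so it spirantizes to the fricative [v]. /b/ is a stop between vowels /e/ and /e/, so it spirantizes to the fricative [v]. /siukdebebeb/ → siukdeveveb.
Rule 2 (stop-cluster a-epenthesis): /k/ and /d/ form a stop–stop cluster, so [a] is inserted between them. /siukdeveveb/ → siukadeveveb.
Rule 3 (final devoicing): /b/ is a voiced stop in word-final position, so it devoices to [p]. /siukadeveveb/ → siukadevevep.

siukadevevep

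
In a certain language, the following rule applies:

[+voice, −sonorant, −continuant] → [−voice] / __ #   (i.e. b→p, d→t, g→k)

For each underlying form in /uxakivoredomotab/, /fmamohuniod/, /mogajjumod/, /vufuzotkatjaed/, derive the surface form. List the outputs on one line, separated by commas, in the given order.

uxakivoredomotap, fmamohuniot, mogajjumot, vufuzotkatjaet

/uxakivoredomotab/: /b/ is a voiced stop in word-final position, so it devoices to [p]. → [uxakivoredomotap].
/fmamohuniod/: /d/ is a voiced stop in word-final position, so it devoices to [t]. → [fmamohuniot].
/mogajjumod/: /d/ is a voiced stop in word-final position, so it devoices to [t]. → [mogajjumot].
/vufuzotkatjaed/: /d/ is a voiced stop in word-final position, so it devoices to [t]. → [vufuzotkatjaet].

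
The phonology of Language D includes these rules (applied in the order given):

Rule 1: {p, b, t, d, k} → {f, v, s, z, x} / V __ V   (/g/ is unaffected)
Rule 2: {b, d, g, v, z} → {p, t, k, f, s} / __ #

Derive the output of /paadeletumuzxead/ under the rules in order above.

paazelesumuzxeat

Rule 1 (intervocalic spirantization): /d/ is a stop between vowels /a/ and /e/, so it spirantizes to the fricative [z]. /t/ is a stop between vowels /e/ and /u/, so it spirantizes to the fricative [s]. /paadeletumuzxead/ → paazelesumuzxead.
Rule 2 (final devoicing): /d/ is a voiced obstruent in word-final position, so it devoices to [t]. /paazelesumuzxead/ → paazelesumuzxeat.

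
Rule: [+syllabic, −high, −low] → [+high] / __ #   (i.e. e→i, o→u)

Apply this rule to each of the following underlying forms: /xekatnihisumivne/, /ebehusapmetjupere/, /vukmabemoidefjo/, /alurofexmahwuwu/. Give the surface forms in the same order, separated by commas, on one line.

xekatnihisumivni, ebehusapmetjuperi, vukmabemoidefju, alurofexmahwuwu

/xekatnihisumivne/: /e/ is a mid vowel in word-final position, so it raises to [i]. → [xekatnihisumivni].
/ebehusapmetjupere/: /e/ is a mid vowel in word-final position, so it raises to [i]. → [ebehusapmetjuperi].
/vukmabemoidefjo/: /o/ is a mid vowel in word-final position, so it raises to [u]. → [vukmabemoidefju].
/alurofexmahwuwu/: the rule's environment is not met; surfaces unchanged as [alurofexmahwuwu].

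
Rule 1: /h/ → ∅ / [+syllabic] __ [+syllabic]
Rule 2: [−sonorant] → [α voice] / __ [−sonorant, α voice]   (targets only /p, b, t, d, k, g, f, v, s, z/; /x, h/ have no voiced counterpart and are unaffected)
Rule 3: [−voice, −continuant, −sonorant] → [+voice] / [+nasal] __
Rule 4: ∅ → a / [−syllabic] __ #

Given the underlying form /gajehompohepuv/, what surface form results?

gajeomboepuva

Rule 1 (intervocalic h-deletion): /h/ occurs between vowels /e/ and /o/, so it deletes. /h/ occurs between vowels /o/ and /e/, so it deletes. /gajehompohepuv/ → gajeompoepuv.
Rule 2 (regressive voicing assimilation): no segment meets the environment; /gajeompoepuv/ is unchanged.
Rule 3 (post-nasal voicing): /p/ is a voiceless stop immediately after the nasal /m/, so it voices to [b]. /gajeompoepuv/ → gajeomboepuv.
Rule 4 (final a-epenthesis): the form ends in the consonant /v/, so [a] is inserted word-finally. /gajeomboepuv/ → gajeomboepuva.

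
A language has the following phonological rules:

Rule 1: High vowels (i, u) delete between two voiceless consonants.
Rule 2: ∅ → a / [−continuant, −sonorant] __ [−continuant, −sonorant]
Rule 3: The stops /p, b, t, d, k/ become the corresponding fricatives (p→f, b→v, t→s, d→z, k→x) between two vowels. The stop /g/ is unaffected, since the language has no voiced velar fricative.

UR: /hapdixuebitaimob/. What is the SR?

hafazixuevisaimob

Rule 1 (high vowel syncope): no segment meets the environment; /hapdixuebitaimob/ is unchanged.
Rule 2 (stop-cluster a-epenthesis): /p/ and /d/ form a stop–stop cluster, so [a] is inserted between them. /hapdixuebitaimob/ → hapadixuebitaimob.
Rule 3 (intervocalic spirantization): /p/ is a stop between vowels /a/ and /a/, so it spirantizes to the fricative [f]. /d/ is a stop between vowels /a/ and /i/, so it spirantizes to the fricative [z]. /b/ is a stop between vowels /e/ and /i/, so it spirantizes to the fricative [v]. /t/ is a stop between vowels /i/ and /a/, so it spirantizes to the fricative [s]. /hapadixuebitaimob/ → hafazixuevisaimob.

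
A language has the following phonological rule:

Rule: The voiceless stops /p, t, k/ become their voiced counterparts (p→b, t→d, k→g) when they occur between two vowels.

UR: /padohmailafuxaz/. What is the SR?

padohmailafuxaz

No segment of /padohmailafuxaz/ meets the structural description of the rule, so the form surfaces unchanged.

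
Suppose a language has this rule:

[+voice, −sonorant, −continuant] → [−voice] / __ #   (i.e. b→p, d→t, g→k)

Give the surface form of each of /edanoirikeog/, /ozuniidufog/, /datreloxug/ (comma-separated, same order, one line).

/edanoirikeog/: /g/ is a voiced stop in word-final position, so it devoices to [k]. → [edanoirikeok].
/ozuniidufog/: /g/ is a voiced stop in word-final position, so it devoices to [k]. → [ozuniidufok].
/datreloxug/: /g/ is a voiced stop in word-final position, so it devoices to [k]. → [datreloxuk].

edanoirikeok, ozuniidufok, datreloxuk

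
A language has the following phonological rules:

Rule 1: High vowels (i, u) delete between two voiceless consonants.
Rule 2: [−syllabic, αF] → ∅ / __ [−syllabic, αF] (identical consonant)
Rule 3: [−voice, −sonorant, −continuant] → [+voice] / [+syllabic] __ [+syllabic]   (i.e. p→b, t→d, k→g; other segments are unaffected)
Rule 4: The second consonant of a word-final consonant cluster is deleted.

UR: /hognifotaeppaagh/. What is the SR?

hognifodaebaag

Rule 1 (high vowel syncope): no segment meets the environment; /hognifotaeppaagh/ is unchanged.
Rule 2 (degemination): /pp/ is a geminate; the first /p/ deletes. /hognifotaeppaagh/ → hognifotaepaagh.
Rule 3 (intervocalic voicing): /t/ is a voiceless stop between vowels /o/ and /a/, so it voices to [d]. /p/ is a voiceless stop between vowels /e/ and /a/, so it voices to [b]. /hognifotaepaagh/ → hognifodaebaagh.
Rule 4 (final cluster simplification): /h/ is the second consonant of a word-final cluster /gh/, so it deletes. /hognifodaebaagh/ → hognifodaebaag.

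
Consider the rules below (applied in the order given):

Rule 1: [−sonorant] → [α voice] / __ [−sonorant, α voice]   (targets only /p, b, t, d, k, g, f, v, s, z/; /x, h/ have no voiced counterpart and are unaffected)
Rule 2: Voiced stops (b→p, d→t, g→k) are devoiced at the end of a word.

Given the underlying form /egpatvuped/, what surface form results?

Rule 1 (regressive voicing assimilation): /g/ precedes the voiceless obstruent /p/, so it devoices to [k] by assimilation. /t/ precedes the voiced obstruent /v/, so it voices to [d] by assimilation. /egpatvuped/ → ekpadvuped.
Rule 2 (final devoicing): /d/ is a voiced stop in word-final position, so it devoices to [t]. /ekpadvuped/ → ekpadvupet.

ekpadvupet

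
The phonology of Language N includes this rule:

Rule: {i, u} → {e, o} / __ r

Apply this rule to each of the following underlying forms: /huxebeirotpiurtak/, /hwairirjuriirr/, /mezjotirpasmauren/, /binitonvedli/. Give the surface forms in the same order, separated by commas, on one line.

huxebeerotpiortak, hwaererjorierr, mezjoterpasmaoren, binitonvedli

/huxebeirotpiurtak/: /i/ is a high vowel immediately before /r/, so it lowers to [e]. /u/ is a high vowel immediately before /r/, so it lowers to [o]. → [huxebeerotpiortak].
/hwairirjuriirr/: /i/ is a high vowel immediately before /r/, so it lowers to [e]. /i/ is a high vowel immediately before /r/, so it lowers to [e]. /u/ is a high vowel immediately before /r/, so it lowers to [o]. /i/ is a high vowel immediately before /r/, so it lowers to [e]. → [hwaererjorierr].
/mezjotirpasmauren/: /i/ is a high vowel immediately before /r/, so it lowers to [e]. /u/ is a high vowel immediately before /r/, so it lowers to [o]. → [mezjoterpasmaoren].
/binitonvedli/: the rule's environment is not met; surfaces unchanged as [binitonvedli].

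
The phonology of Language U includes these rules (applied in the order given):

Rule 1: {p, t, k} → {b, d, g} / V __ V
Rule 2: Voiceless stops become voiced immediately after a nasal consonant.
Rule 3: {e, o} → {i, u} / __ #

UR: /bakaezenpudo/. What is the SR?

Rule 1 (intervocalic voicing): /k/ is a voiceless stop between vowels /a/ and /a/, so it voices to [g]. /bakaezenpudo/ → bagaezenpudo.
Rule 2 (post-nasal voicing): /p/ is a voiceless stop immediately after the nasal /n/, so it voices to [b]. /bagaezenpudo/ → bagaezenbudo.
Rule 3 (final vowel raising): /o/ is a mid vowel in word-final position, so it raises to [u]. /bagaezenbudo/ → bagaezenbudu.

bagaezenbudu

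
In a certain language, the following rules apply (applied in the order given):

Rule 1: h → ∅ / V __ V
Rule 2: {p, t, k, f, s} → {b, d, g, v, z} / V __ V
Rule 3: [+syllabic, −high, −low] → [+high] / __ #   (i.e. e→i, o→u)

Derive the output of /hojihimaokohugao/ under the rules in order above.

Rule 1 (intervocalic h-deletion): /h/ occurs between vowels /i/ and /i/, so it deletes. /h/ occurs between vowels /o/ and /u/, so it deletes. /hojihimaokohugao/ → hojiimaokougao.
Rule 2 (intervocalic voicing): /k/ is a voiceless obstruent between vowels /o/ and /o/, so it voices to [g]. /hojiimaokougao/ → hojiimaogougao.
Rule 3 (final vowel raising): /o/ is a mid vowel in word-final position, so it raises to [u]. /hojiimaogougao/ → hojiimaogougau.

hojiimaogougau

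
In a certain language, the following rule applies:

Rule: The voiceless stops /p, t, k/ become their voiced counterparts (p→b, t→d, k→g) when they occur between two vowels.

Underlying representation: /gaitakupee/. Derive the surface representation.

/t/ is a voiceless stop between vowels /i/ and /a/, so it voices to [d].
/k/ is a voiceless stop between vowels /a/ and /u/, so it voices to [g].
/p/ is a voiceless stop between vowels /u/ and /e/, so it voices to [b].
Surface form: [gaidagubee].

gaidagubee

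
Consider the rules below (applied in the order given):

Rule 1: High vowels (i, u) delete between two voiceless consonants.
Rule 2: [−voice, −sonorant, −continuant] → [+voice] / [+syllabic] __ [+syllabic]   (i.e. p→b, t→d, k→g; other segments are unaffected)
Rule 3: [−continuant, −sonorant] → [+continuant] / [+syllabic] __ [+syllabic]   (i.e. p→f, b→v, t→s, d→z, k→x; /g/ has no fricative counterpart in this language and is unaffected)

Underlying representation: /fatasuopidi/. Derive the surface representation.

fazasuovizi

Rule 1 (high vowel syncope): no segment meets the environment; /fatasuopidi/ is unchanged.
Rule 2 (intervocalic voicing): /t/ is a voiceless stop between vowels /a/ and /a/, so it voices to [d]. /p/ is a voiceless stop between vowels /o/ and /i/, so it voices to [b]. /fatasuopidi/ → fadasuobidi.
Rule 3 (intervocalic spirantization): /d/ is a stop between vowels /a/ and /a/, so it spirantizes to the fricative [z]. /b/ is a stop between vowels /o/ and /i/, so it spirantizes to the fricative [v]. /d/ is a stop between vowels /i/ and /i/, so it spirantizes to the fricative [z]. /fadasuobidi/ → fazasuovizi.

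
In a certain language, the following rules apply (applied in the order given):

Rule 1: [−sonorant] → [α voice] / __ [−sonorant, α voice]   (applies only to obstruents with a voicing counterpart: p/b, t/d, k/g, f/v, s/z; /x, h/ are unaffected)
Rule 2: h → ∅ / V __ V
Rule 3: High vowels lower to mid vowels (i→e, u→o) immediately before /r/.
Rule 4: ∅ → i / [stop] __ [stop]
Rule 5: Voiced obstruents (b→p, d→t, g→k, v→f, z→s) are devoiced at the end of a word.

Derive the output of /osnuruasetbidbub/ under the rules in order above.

osnoruasedibidibup

Rule 1 (regressive voicing assimilation): /t/ precedes the voiced obstruent /b/, so it voices to [d] by assimilation. /osnuruasetbidbub/ → osnuruasedbidbub.
Rule 2 (intervocalic h-deletion): no segment meets the environment; /osnuruasedbidbub/ is unchanged.
Rule 3 (pre-rhotic lowering): /u/ is a high vowel immediately before /r/, so it lowers to [o]. /osnuruasedbidbub/ → osnoruasedbidbub.
Rule 4 (stop-cluster i-epenthesis): /d/ and /b/ form a stop–stop cluster, so [i] is inserted between them. /d/ and /b/ form a stop–stop cluster, so [i] is inserted between them. /osnoruasedbidbub/ → osnoruasedibidibub.
Rule 5 (final devoicing): /b/ is a voiced obstruent in word-final position, so it devoices to [p]. /osnoruasedibidibub/ → osnoruasedibidibup.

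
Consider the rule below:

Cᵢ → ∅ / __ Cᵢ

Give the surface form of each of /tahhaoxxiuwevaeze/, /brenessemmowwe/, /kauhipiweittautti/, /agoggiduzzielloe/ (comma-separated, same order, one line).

tahaoxiuwevaeze, brenesemowe, kauhipiweitauti, agogiduzieloe

/tahhaoxxiuwevaeze/: /hh/ is a geminate; the first /h/ deletes. /xx/ is a geminate; the first /x/ deletes. → [tahaoxiuwevaeze].
/brenessemmowwe/: /ss/ is a geminate; the first /s/ deletes. /mm/ is a geminate; the first /m/ deletes. /ww/ is a geminate; the first /w/ deletes. → [brenesemowe].
/kauhipiweittautti/: /tt/ is a geminate; the first /t/ deletes. /tt/ is a geminate; the first /t/ deletes. → [kauhipiweitauti].
/agoggiduzzielloe/: /gg/ is a geminate; the first /g/ deletes. /zz/ is a geminate; the first /z/ deletes. /ll/ is a geminate; the first /l/ deletes. → [agogiduzieloe].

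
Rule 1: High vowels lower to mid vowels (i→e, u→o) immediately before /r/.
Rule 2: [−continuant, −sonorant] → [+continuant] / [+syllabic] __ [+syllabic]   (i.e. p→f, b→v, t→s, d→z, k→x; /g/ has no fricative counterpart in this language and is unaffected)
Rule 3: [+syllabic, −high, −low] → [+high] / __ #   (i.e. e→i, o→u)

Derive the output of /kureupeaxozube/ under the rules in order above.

koreufeaxozuvi

Rule 1 (pre-rhotic lowering): /u/ is a high vowel immediately before /r/, so it lowers to [o]. /kureupeaxozube/ → koreupeaxozube.
Rule 2 (intervocalic spirantization): /p/ is a stop between vowels /u/ and /e/, so it spirantizes to the fricative [f]. /b/ is a stop between vowels /u/ and /e/, so it spirantizes to the fricative [v]. /koreupeaxozube/ → koreufeaxozuve.
Rule 3 (final vowel raising): /e/ is a mid vowel in word-final position, so it raises to [i]. /koreufeaxozuve/ → koreufeaxozuvi.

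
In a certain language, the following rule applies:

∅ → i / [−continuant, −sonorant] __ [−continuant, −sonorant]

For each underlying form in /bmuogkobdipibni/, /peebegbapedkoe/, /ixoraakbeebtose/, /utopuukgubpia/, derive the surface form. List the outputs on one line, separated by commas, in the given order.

/bmuogkobdipibni/: /g/ and /k/ form a stop–stop cluster, so [i] is inserted between them. /b/ and /d/ form a stop–stop cluster, so [i] is inserted between them. → [bmuogikobidipibni].
/peebegbapedkoe/: /g/ and /b/ form a stop–stop cluster, so [i] is inserted between them. /d/ and /k/ form a stop–stop cluster, so [i] is inserted between them. → [peebegibapedikoe].
/ixoraakbeebtose/: /k/ and /b/ form a stop–stop cluster, so [i] is inserted between them. /b/ and /t/ form a stop–stop cluster, so [i] is inserted between them. → [ixoraakibeebitose].
/utopuukgubpia/: /k/ and /g/ form a stop–stop cluster, so [i] is inserted between them. /b/ and /p/ form a stop–stop cluster, so [i] is inserted between them. → [utopuukigubipia].

bmuogikobidipibni, peebegibapedikoe, ixoraakibeebitose, utopuukigubipia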